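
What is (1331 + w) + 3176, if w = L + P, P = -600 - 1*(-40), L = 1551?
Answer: 5498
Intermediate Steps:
P = -560 (P = -600 + 40 = -560)
w = 991 (w = 1551 - 560 = 991)
(1331 + w) + 3176 = (1331 + 991) + 3176 = 2322 + 3176 = 5498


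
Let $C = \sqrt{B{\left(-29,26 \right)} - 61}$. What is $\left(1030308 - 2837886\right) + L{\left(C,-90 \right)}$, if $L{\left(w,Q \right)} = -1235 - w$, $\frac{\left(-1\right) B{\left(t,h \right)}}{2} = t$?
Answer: $-1808813 - i \sqrt{3} \approx -1.8088 \cdot 10^{6} - 1.732 i$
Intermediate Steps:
$B{\left(t,h \right)} = - 2 t$
$C = i \sqrt{3}$ ($C = \sqrt{\left(-2\right) \left(-29\right) - 61} = \sqrt{58 - 61} = \sqrt{-3} = i \sqrt{3} \approx 1.732 i$)
$\left(1030308 - 2837886\right) + L{\left(C,-90 \right)} = \left(1030308 - 2837886\right) - \left(1235 + i \sqrt{3}\right) = -1807578 - \left(1235 + i \sqrt{3}\right) = -1808813 - i \sqrt{3}$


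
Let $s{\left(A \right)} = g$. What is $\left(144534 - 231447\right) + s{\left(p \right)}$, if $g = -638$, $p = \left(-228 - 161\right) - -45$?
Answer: $-87551$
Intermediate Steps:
$p = -344$ ($p = -389 + \left(49 - 4\right) = -389 + 45 = -344$)
$s{\left(A \right)} = -638$
$\left(144534 - 231447\right) + s{\left(p \right)} = \left(144534 - 231447\right) - 638 = -86913 - 638 = -87551$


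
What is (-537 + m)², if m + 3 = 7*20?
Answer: 160000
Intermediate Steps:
m = 137 (m = -3 + 7*20 = -3 + 140 = 137)
(-537 + m)² = (-537 + 137)² = (-400)² = 160000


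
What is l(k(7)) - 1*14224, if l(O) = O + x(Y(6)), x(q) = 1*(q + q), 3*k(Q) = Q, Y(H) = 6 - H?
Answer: -42665/3 ≈ -14222.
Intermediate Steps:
k(Q) = Q/3
x(q) = 2*q (x(q) = 1*(2*q) = 2*q)
l(O) = O (l(O) = O + 2*(6 - 1*6) = O + 2*(6 - 6) = O + 2*0 = O + 0 = O)
l(k(7)) - 1*14224 = (1/3)*7 - 1*14224 = 7/3 - 14224 = -42665/3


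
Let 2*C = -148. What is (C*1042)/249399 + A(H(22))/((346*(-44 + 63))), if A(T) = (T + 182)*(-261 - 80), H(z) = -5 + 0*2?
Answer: -15559883435/1639549026 ≈ -9.4903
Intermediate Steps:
C = -74 (C = (½)*(-148) = -74)
H(z) = -5 (H(z) = -5 + 0 = -5)
A(T) = -62062 - 341*T (A(T) = (182 + T)*(-341) = -62062 - 341*T)
(C*1042)/249399 + A(H(22))/((346*(-44 + 63))) = -74*1042/249399 + (-62062 - 341*(-5))/((346*(-44 + 63))) = -77108*1/249399 + (-62062 + 1705)/((346*19)) = -77108/249399 - 60357/6574 = -15559883435/1639549026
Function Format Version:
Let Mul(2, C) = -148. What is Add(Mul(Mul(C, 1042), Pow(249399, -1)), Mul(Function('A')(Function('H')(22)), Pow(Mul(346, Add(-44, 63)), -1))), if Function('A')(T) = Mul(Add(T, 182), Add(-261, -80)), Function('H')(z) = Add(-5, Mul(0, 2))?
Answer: Rational(-15559883435, 1639549026) ≈ -9.4903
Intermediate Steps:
C = -74 (C = Mul(Rational(1, 2), -148) = -74)
Function('H')(z) = -5 (Function('H')(z) = Add(-5, 0) = -5)
Function('A')(T) = Add(-62062, Mul(-341, T)) (Function('A')(T) = Mul(Add(182, T), -341) = Add(-62062, Mul(-341, T)))
Add(Mul(Mul(C, 1042), Pow(249399, -1)), Mul(Function('A')(Function('H')(22)), Pow(Mul(346, Add(-44, 63)), -1))) = Add(Mul(Mul(-74, 1042), Pow(249399, -1)), Mul(Add(-62062, Mul(-341, -5)), Pow(Mul(346, Add(-44, 63)), -1))) = Add(Mul(-77108, Rational(1, 249399)), Mul(Add(-62062, 1705), Pow(Mul(346, 19), -1))) = Add(Rational(-77108, 249399), Mul(-60357, Pow(6574, -1))) = Add(Rational(-77108, 249399), Mul(-60357, Rational(1, 6574))) = Add(Rational(-77108, 249399), Rational(-60357, 6574)) = Rational(-15559883435, 1639549026)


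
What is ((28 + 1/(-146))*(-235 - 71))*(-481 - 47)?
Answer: 330164208/73 ≈ 4.5228e+6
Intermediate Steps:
((28 + 1/(-146))*(-235 - 71))*(-481 - 47) = ((28 - 1/146)*(-306))*(-528) = ((4087/146)*(-306))*(-528) = -625311/73*(-528) = 330164208/73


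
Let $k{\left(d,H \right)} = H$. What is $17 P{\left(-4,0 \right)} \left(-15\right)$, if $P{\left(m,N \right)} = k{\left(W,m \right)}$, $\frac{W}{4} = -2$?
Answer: $1020$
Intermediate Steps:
$W = -8$ ($W = 4 \left(-2\right) = -8$)
$P{\left(m,N \right)} = m$
$17 P{\left(-4,0 \right)} \left(-15\right) = 17 \left(-4\right) \left(-15\right) = \left(-68\right) \left(-15\right) = 1020$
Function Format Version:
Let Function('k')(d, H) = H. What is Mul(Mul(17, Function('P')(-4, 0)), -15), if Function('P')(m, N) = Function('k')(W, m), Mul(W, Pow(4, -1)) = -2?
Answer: 1020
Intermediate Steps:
W = -8 (W = Mul(4, -2) = -8)
Function('P')(m, N) = m
Mul(Mul(17, Function('P')(-4, 0)), -15) = Mul(Mul(17, -4), -15) = Mul(-68, -15) = 1020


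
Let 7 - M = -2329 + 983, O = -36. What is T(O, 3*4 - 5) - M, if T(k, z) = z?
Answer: -1346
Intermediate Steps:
M = 1353 (M = 7 - (-2329 + 983) = 7 - 1*(-1346) = 7 + 1346 = 1353)
T(O, 3*4 - 5) - M = (3*4 - 5) - 1*1353 = (12 - 5) - 1353 = 7 - 1353 = -1346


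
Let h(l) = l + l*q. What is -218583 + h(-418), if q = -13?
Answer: -213567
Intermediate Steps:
h(l) = -12*l (h(l) = l + l*(-13) = l - 13*l = -12*l)
-218583 + h(-418) = -218583 - 12*(-418) = -218583 + 5016 = -213567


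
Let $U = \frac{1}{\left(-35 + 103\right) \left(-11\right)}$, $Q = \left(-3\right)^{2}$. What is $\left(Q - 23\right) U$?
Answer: $\frac{7}{374} \approx 0.018717$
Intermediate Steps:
$Q = 9$
$U = - \frac{1}{748}$ ($U = \frac{1}{68} \left(- \frac{1}{11}\right) = - \frac{1}{748} \approx -0.0013369$)
$\left(Q - 23\right) U = \left(9 - 23\right) \left(- \frac{1}{748}\right) = \left(-14\right) \left(- \frac{1}{748}\right) = \frac{7}{374}$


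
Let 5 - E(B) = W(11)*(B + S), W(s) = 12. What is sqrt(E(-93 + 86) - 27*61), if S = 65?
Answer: I*sqrt(2338) ≈ 48.353*I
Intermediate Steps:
E(B) = -775 - 12*B (E(B) = 5 - 12*(B + 65) = 5 - 12*(65 + B) = 5 - (780 + 12*B) = 5 + (-780 - 12*B) = -775 - 12*B)
sqrt(E(-93 + 86) - 27*61) = sqrt((-775 - 12*(-93 + 86)) - 27*61) = sqrt((-775 - 12*(-7)) - 1647) = sqrt((-775 + 84) - 1647) = sqrt(-691 - 1647) = sqrt(-2338) = I*sqrt(2338)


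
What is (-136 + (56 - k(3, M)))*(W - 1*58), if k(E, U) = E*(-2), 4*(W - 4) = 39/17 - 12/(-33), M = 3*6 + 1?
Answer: 1476115/374 ≈ 3946.8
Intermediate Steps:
M = 19 (M = 18 + 1 = 19)
W = 3489/748 (W = 4 + (39/17 - 12/(-33))/4 = 4 + (39*(1/17) - 12*(-1/33))/4 = 4 + (39/17 + 4/11)/4 = 4 + (¼)*(497/187) = 4 + 497/748 = 3489/748 ≈ 4.6644)
k(E, U) = -2*E
(-136 + (56 - k(3, M)))*(W - 1*58) = (-136 + (56 - (-2)*3))*(3489/748 - 1*58) = (-136 + (56 - 1*(-6)))*(3489/748 - 58) = (-136 + (56 + 6))*(-39895/748) = (-136 + 62)*(-39895/748) = -74*(-39895/748) = 1476115/374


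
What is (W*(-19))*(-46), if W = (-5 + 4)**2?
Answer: 874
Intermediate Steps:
W = 1 (W = (-1)**2 = 1)
(W*(-19))*(-46) = (1*(-19))*(-46) = -19*(-46) = 874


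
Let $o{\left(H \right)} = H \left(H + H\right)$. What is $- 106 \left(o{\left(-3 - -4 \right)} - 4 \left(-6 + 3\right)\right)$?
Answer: $-1484$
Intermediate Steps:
$o{\left(H \right)} = 2 H^{2}$ ($o{\left(H \right)} = H 2 H = 2 H^{2}$)
$- 106 \left(o{\left(-3 - -4 \right)} - 4 \left(-6 + 3\right)\right) = - 106 \left(2 \left(-3 - -4\right)^{2} - 4 \left(-6 + 3\right)\right) = - 106 \left(2 \left(-3 + 4\right)^{2} - -12\right) = - 106 \left(2 \cdot 1^{2} + 12\right) = - 106 \left(2 \cdot 1 + 12\right) = - 106 \left(2 + 12\right) = \left(-106\right) 14 = -1484$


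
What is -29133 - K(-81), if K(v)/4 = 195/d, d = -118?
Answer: -1718457/59 ≈ -29126.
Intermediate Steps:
K(v) = -390/59 (K(v) = 4*(195/(-118)) = 4*(195*(-1/118)) = 4*(-195/118) = -390/59)
-29133 - K(-81) = -29133 - 1*(-390/59) = -29133 + 390/59 = -1718457/59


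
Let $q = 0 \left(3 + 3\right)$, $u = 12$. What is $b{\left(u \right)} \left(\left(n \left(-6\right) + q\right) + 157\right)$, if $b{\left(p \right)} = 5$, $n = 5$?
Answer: $635$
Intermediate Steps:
$q = 0$ ($q = 0 \cdot 6 = 0$)
$b{\left(u \right)} \left(\left(n \left(-6\right) + q\right) + 157\right) = 5 \left(\left(5 \left(-6\right) + 0\right) + 157\right) = 5 \left(\left(-30 + 0\right) + 157\right) = 5 \left(-30 + 157\right) = 5 \cdot 127 = 635$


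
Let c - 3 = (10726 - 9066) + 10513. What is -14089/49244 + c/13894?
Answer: 201921189/342098068 ≈ 0.59024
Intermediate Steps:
c = 12176 (c = 3 + ((10726 - 9066) + 10513) = 3 + (1660 + 10513) = 3 + 12173 = 12176)
-14089/49244 + c/13894 = -14089/49244 + 12176/13894 = -14089*1/49244 + 12176*(1/13894) = -14089/49244 + 6088/6947 = 201921189/342098068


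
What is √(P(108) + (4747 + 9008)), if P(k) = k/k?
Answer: 2*√3439 ≈ 117.29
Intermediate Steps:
P(k) = 1
√(P(108) + (4747 + 9008)) = √(1 + (4747 + 9008)) = √(1 + 13755) = √13756 = 2*√3439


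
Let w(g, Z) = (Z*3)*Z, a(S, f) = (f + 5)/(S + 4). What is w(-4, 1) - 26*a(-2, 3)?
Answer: -101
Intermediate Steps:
a(S, f) = (5 + f)/(4 + S)
w(g, Z) = 3*Z² (w(g, Z) = (3*Z)*Z = 3*Z²)
w(-4, 1) - 26*a(-2, 3) = 3*1² - 26*(5 + 3)/(4 - 2) = 3*1 - 26*8/2 = 3 - 13*8 = 3 - 26*4 = 3 - 104 = -101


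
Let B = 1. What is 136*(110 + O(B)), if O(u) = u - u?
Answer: 14960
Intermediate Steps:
O(u) = 0
136*(110 + O(B)) = 136*(110 + 0) = 136*110 = 14960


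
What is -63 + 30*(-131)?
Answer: -3993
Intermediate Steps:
-63 + 30*(-131) = -63 - 3930 = -3993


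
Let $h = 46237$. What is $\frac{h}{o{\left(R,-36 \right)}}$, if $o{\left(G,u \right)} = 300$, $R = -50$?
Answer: $\frac{46237}{300} \approx 154.12$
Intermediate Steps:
$\frac{h}{o{\left(R,-36 \right)}} = \frac{46237}{300}$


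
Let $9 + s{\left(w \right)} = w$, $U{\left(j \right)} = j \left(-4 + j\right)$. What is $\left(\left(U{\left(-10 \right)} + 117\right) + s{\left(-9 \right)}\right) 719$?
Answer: $171841$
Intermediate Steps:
$s{\left(w \right)} = -9 + w$
$\left(\left(U{\left(-10 \right)} + 117\right) + s{\left(-9 \right)}\right) 719 = \left(\left(- 10 \left(-4 - 10\right) + 117\right) - 18\right) 719 = \left(\left(\left(-10\right) \left(-14\right) + 117\right) - 18\right) 719 = \left(\left(140 + 117\right) - 18\right) 719 = \left(257 - 18\right) 719 = 239 \cdot 719 = 171841$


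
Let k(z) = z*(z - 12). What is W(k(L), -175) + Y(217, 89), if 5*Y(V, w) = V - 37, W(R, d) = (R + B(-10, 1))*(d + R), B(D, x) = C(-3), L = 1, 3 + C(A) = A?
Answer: 3198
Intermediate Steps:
C(A) = -3 + A
k(z) = z*(-12 + z)
B(D, x) = -6 (B(D, x) = -3 - 3 = -6)
W(R, d) = (-6 + R)*(R + d) (W(R, d) = (R - 6)*(d + R) = (-6 + R)*(R + d))
Y(V, w) = -37/5 + V/5 (Y(V, w) = (V - 37)/5 = (-37 + V)/5 = -37/5 + V/5)
W(k(L), -175) + Y(217, 89) = ((1*(-12 + 1))**2 - 6*(-12 + 1) - 6*(-175) + (1*(-12 + 1))*(-175)) + (-37/5 + (1/5)*217) = ((1*(-11))**2 - 6*(-11) + 1050 + (1*(-11))*(-175)) + (-37/5 + 217/5) = ((-11)**2 - 6*(-11) + 1050 - 11*(-175)) + 36 = (121 + 66 + 1050 + 1925) + 36 = 3162 + 36 = 3198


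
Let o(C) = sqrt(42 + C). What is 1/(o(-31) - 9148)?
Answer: -9148/83685893 - sqrt(11)/83685893 ≈ -0.00010935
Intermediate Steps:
1/(o(-31) - 9148) = 1/(sqrt(42 - 31) - 9148) = 1/(sqrt(11) - 9148) = 1/(-9148 + sqrt(11))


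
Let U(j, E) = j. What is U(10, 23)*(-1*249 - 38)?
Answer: -2870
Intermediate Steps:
U(10, 23)*(-1*249 - 38) = 10*(-1*249 - 38) = 10*(-249 - 38) = 10*(-287) = -2870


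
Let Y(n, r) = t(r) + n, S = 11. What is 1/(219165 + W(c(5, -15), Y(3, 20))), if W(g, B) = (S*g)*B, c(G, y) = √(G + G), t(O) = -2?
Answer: 43833/9606659203 - 11*√10/48033296015 ≈ 4.5620e-6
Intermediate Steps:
Y(n, r) = -2 + n
c(G, y) = √2*√G (c(G, y) = √(2*G) = √2*√G)
W(g, B) = 11*B*g (W(g, B) = (11*g)*B = 11*B*g)
1/(219165 + W(c(5, -15), Y(3, 20))) = 1/(219165 + 11*(-2 + 3)*(√2*√5)) = 1/(219165 + 11*1*√10) = 1/(219165 + 11*√10)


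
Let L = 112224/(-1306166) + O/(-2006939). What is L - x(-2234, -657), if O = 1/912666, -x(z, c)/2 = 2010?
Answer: 4808738871960582561869/1196229266255340042 ≈ 4019.9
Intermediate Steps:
x(z, c) = -4020 (x(z, c) = -2*2010 = -4020)
O = 1/912666 ≈ 1.0957e-6
L = -102778385884406971/1196229266255340042 (L = 112224/(-1306166) + (1/912666)/(-2006939) = 112224*(-1/1306166) + (1/912666)*(-1/2006939) = -56112/653083 - 1/1831664989374 = -102778385884406971/1196229266255340042 ≈ -0.085919)
L - x(-2234, -657) = -102778385884406971/1196229266255340042 - 1*(-4020) = -102778385884406971/1196229266255340042 + 4020 = 4808738871960582561869/1196229266255340042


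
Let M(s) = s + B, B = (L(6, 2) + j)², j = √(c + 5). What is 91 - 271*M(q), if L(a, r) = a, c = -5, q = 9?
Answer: -12104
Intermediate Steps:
j = 0 (j = √(-5 + 5) = √0 = 0)
B = 36 (B = (6 + 0)² = 6² = 36)
M(s) = 36 + s (M(s) = s + 36 = 36 + s)
91 - 271*M(q) = 91 - 271*(36 + 9) = 91 - 271*45 = 91 - 12195 = -12104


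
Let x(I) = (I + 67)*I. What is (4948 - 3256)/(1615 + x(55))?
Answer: 188/925 ≈ 0.20324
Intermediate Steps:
x(I) = I*(67 + I) (x(I) = (67 + I)*I = I*(67 + I))
(4948 - 3256)/(1615 + x(55)) = (4948 - 3256)/(1615 + 55*(67 + 55)) = 1692/(1615 + 55*122) = 1692/(1615 + 6710) = 1692/8325 = 1692*(1/8325) = 188/925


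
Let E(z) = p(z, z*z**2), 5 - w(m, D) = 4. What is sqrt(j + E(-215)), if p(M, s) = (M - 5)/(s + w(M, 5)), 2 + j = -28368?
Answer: 2*I*sqrt(175133821748419990)/4969187 ≈ 168.43*I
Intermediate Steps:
j = -28370 (j = -2 - 28368 = -28370)
w(m, D) = 1 (w(m, D) = 5 - 1*4 = 5 - 4 = 1)
p(M, s) = (-5 + M)/(1 + s) (p(M, s) = (M - 5)/(s + 1) = (-5 + M)/(1 + s))
E(z) = (-5 + z)/(1 + z**3) (E(z) = (-5 + z)/(1 + z*z**2) = (-5 + z)/(1 + z**3))
sqrt(j + E(-215)) = sqrt(-28370 + (-5 - 215)/(1 + (-215)**3)) = sqrt(-28370 - 220/(1 - 9938375)) = sqrt(-28370 - 220/(-9938374)) = sqrt(-28370 - 1/9938374*(-220)) = sqrt(-28370 + 110/4969187) = sqrt(-140975835080/4969187) = 2*I*sqrt(175133821748419990)/4969187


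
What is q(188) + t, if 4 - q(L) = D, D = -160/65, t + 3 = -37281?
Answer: -484608/13 ≈ -37278.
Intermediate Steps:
t = -37284 (t = -3 - 37281 = -37284)
D = -32/13 (D = -160*1/65 = -32/13 ≈ -2.4615)
q(L) = 84/13 (q(L) = 4 - 1*(-32/13) = 4 + 32/13 = 84/13)
q(188) + t = 84/13 - 37284 = -484608/13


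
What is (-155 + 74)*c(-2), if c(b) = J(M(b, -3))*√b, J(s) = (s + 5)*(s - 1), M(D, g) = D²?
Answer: -2187*I*√2 ≈ -3092.9*I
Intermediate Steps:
J(s) = (-1 + s)*(5 + s) (J(s) = (5 + s)*(-1 + s) = (-1 + s)*(5 + s))
c(b) = √b*(-5 + b⁴ + 4*b²) (c(b) = (-5 + (b²)² + 4*b²)*√b = (-5 + b⁴ + 4*b²)*√b = √b*(-5 + b⁴ + 4*b²))
(-155 + 74)*c(-2) = (-155 + 74)*(√(-2)*(-5 + (-2)⁴ + 4*(-2)²)) = -81*I*√2*(-5 + 16 + 4*4) = -81*I*√2*(-5 + 16 + 16) = -81*I*√2*27 = -2187*I*√2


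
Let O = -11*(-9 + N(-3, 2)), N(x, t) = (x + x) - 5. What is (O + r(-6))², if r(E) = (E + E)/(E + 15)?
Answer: 430336/9 ≈ 47815.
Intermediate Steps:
N(x, t) = -5 + 2*x (N(x, t) = 2*x - 5 = -5 + 2*x)
O = 220 (O = -11*(-9 + (-5 + 2*(-3))) = -11*(-9 + (-5 - 6)) = -11*(-9 - 11) = -11*(-20) = 220)
r(E) = 2*E/(15 + E) (r(E) = (2*E)/(15 + E) = 2*E/(15 + E))
(O + r(-6))² = (220 + 2*(-6)/(15 - 6))² = (220 + 2*(-6)/9)² = (220 + 2*(-6)*(⅑))² = (220 - 4/3)² = (656/3)² = 430336/9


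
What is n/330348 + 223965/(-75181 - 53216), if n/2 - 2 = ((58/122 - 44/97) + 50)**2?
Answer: -142656401642891783/82500616107327038 ≈ -1.7292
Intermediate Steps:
n = 175347180438/35010889 (n = 4 + 2*((58/122 - 44/97) + 50)**2 = 4 + 2*((58*(1/122) - 44*1/97) + 50)**2 = 4 + 2*((29/61 - 44/97) + 50)**2 = 4 + 2*(129/5917 + 50)**2 = 4 + 2*(295979/5917)**2 = 4 + 2*(87603568441/35010889) = 4 + 175207136882/35010889 = 175347180438/35010889 ≈ 5008.4)
n/330348 + 223965/(-75181 - 53216) = (175347180438/35010889)/330348 + 223965/(-75181 - 53216) = (175347180438/35010889)*(1/330348) + 223965/(-128397) = 29224530073/1927629526562 + 223965*(-1/128397) = 29224530073/1927629526562 - 74655/42799 = -142656401642891783/82500616107327038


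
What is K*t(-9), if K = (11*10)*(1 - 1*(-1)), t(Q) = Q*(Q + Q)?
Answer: 35640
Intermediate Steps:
t(Q) = 2*Q² (t(Q) = Q*(2*Q) = 2*Q²)
K = 220 (K = 110*(1 + 1) = 110*2 = 220)
K*t(-9) = 220*(2*(-9)²) = 220*(2*81) = 220*162 = 35640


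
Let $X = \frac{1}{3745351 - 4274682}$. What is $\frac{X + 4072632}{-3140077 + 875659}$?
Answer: $- \frac{2155770369191}{1198626644358} \approx -1.7985$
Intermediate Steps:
$X = - \frac{1}{529331}$ ($X = \frac{1}{-529331} = - \frac{1}{529331} \approx -1.8892 \cdot 10^{-6}$)
$\frac{X + 4072632}{-3140077 + 875659} = \frac{- \frac{1}{529331} + 4072632}{-3140077 + 875659} = \frac{2155770369191}{529331 \left(-2264418\right)} = \frac{2155770369191}{529331} \left(- \frac{1}{2264418}\right) = - \frac{2155770369191}{1198626644358}$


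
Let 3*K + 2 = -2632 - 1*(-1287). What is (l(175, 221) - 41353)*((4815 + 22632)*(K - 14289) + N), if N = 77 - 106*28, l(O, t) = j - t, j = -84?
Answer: 16851359896266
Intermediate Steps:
l(O, t) = -84 - t
N = -2891 (N = 77 - 2968 = -2891)
K = -449 (K = -⅔ + (-2632 - 1*(-1287))/3 = -⅔ + (-2632 + 1287)/3 = -⅔ + (⅓)*(-1345) = -⅔ - 1345/3 = -449)
(l(175, 221) - 41353)*((4815 + 22632)*(K - 14289) + N) = ((-84 - 1*221) - 41353)*((4815 + 22632)*(-449 - 14289) - 2891) = ((-84 - 221) - 41353)*(27447*(-14738) - 2891) = (-305 - 41353)*(-404513886 - 2891) = -41658*(-404516777) = 16851359896266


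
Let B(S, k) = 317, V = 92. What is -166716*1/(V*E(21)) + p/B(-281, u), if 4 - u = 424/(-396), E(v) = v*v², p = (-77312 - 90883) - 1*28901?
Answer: -4666139059/7502439 ≈ -621.95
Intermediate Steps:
p = -197096 (p = -168195 - 28901 = -197096)
E(v) = v³
u = 502/99 (u = 4 - 424/(-396) = 4 - 424*(-1)/396 = 4 - 1*(-106/99) = 4 + 106/99 = 502/99 ≈ 5.0707)
-166716*1/(V*E(21)) + p/B(-281, u) = -166716/(92*21³) - 197096/317 = -166716/(92*9261) - 197096*1/317 = -166716/852012 - 197096/317 = -166716*1/852012 - 197096/317 = -4631/23667 - 197096/317 = -4666139059/7502439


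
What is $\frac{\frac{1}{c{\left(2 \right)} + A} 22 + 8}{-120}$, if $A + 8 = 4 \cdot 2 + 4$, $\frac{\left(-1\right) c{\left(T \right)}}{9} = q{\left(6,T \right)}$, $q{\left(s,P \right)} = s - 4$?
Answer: $- \frac{3}{56} \approx -0.053571$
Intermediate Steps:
$q{\left(s,P \right)} = -4 + s$
$c{\left(T \right)} = -18$ ($c{\left(T \right)} = - 9 \left(-4 + 6\right) = \left(-9\right) 2 = -18$)
$A = 4$ ($A = -8 + \left(4 \cdot 2 + 4\right) = -8 + \left(8 + 4\right) = -8 + 12 = 4$)
$\frac{\frac{1}{c{\left(2 \right)} + A} 22 + 8}{-120} = \frac{\frac{1}{-18 + 4} \cdot 22 + 8}{-120} = - \frac{\frac{1}{-14} \cdot 22 + 8}{120} = - \frac{\left(- \frac{1}{14}\right) 22 + 8}{120} = - \frac{- \frac{11}{7} + 8}{120} = \left(- \frac{1}{120}\right) \frac{45}{7} = - \frac{3}{56}$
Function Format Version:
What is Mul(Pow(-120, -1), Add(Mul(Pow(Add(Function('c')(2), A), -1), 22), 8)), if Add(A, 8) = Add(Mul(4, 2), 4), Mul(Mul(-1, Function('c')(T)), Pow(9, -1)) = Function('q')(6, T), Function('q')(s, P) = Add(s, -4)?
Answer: Rational(-3, 56) ≈ -0.053571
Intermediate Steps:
Function('q')(s, P) = Add(-4, s)
Function('c')(T) = -18 (Function('c')(T) = Mul(-9, Add(-4, 6)) = Mul(-9, 2) = -18)
A = 4 (A = Add(-8, Add(Mul(4, 2), 4)) = Add(-8, Add(8, 4)) = Add(-8, 12) = 4)
Mul(Pow(-120, -1), Add(Mul(Pow(Add(Function('c')(2), A), -1), 22), 8)) = Mul(Pow(-120, -1), Add(Mul(Pow(Add(-18, 4), -1), 22), 8)) = Mul(Rational(-1, 120), Add(Mul(Pow(-14, -1), 22), 8)) = Mul(Rational(-1, 120), Add(Mul(Rational(-1, 14), 22), 8)) = Mul(Rational(-1, 120), Add(Rational(-11, 7), 8)) = Mul(Rational(-1, 120), Rational(45, 7)) = Rational(-3, 56)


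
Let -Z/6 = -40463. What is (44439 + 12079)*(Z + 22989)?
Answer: 15020619306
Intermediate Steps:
Z = 242778 (Z = -6*(-40463) = 242778)
(44439 + 12079)*(Z + 22989) = (44439 + 12079)*(242778 + 22989) = 56518*265767 = 15020619306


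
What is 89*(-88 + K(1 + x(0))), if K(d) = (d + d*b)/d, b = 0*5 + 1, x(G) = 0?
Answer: -7654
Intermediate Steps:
b = 1 (b = 0 + 1 = 1)
K(d) = 2 (K(d) = (d + d*1)/d = (d + d)/d = (2*d)/d = 2)
89*(-88 + K(1 + x(0))) = 89*(-88 + 2) = 89*(-86) = -7654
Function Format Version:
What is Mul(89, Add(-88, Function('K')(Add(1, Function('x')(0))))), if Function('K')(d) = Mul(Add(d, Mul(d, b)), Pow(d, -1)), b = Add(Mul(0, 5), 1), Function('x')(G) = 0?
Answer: -7654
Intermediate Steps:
b = 1 (b = Add(0, 1) = 1)
Function('K')(d) = 2 (Function('K')(d) = Mul(Add(d, Mul(d, 1)), Pow(d, -1)) = Mul(Add(d, d), Pow(d, -1)) = Mul(Mul(2, d), Pow(d, -1)) = 2)
Mul(89, Add(-88, Function('K')(Add(1, Function('x')(0))))) = Mul(89, Add(-88, 2)) = Mul(89, -86) = -7654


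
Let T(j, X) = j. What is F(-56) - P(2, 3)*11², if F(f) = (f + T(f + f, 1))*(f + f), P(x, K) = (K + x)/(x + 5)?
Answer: 131107/7 ≈ 18730.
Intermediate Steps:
P(x, K) = (K + x)/(5 + x)
F(f) = 6*f² (F(f) = (f + (f + f))*(f + f) = (f + 2*f)*(2*f) = (3*f)*(2*f) = 6*f²)
F(-56) - P(2, 3)*11² = 6*(-56)² - (3 + 2)/(5 + 2)*11² = 6*3136 - 5/7*121 = 18816 - (⅐)*5*121 = 18816 - 5*121/7 = 18816 - 1*605/7 = 18816 - 605/7 = 131107/7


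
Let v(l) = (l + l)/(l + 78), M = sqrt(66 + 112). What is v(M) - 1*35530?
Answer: -104920268/2953 + 78*sqrt(178)/2953 ≈ -35530.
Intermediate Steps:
M = sqrt(178) ≈ 13.342
v(l) = 2*l/(78 + l) (v(l) = (2*l)/(78 + l) = 2*l/(78 + l))
v(M) - 1*35530 = 2*sqrt(178)/(78 + sqrt(178)) - 1*35530 = 2*sqrt(178)/(78 + sqrt(178)) - 35530 = -35530 + 2*sqrt(178)/(78 + sqrt(178))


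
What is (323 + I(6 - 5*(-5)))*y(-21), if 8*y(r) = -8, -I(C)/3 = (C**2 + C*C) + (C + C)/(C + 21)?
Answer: 141611/26 ≈ 5446.6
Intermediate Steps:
I(C) = -6*C**2 - 6*C/(21 + C) (I(C) = -3*((C**2 + C*C) + (C + C)/(C + 21)) = -3*((C**2 + C**2) + (2*C)/(21 + C)) = -3*(2*C**2 + 2*C/(21 + C)) = -6*C**2 - 6*C/(21 + C))
y(r) = -1 (y(r) = (1/8)*(-8) = -1)
(323 + I(6 - 5*(-5)))*y(-21) = (323 - 6*(6 - 5*(-5))*(1 + (6 - 5*(-5))**2 + 21*(6 - 5*(-5)))/(21 + (6 - 5*(-5))))*(-1) = (323 - 6*(6 + 25)*(1 + (6 + 25)**2 + 21*(6 + 25))/(21 + (6 + 25)))*(-1) = (323 - 6*31*(1 + 31**2 + 21*31)/(21 + 31))*(-1) = (323 - 6*31*(1 + 961 + 651)/52)*(-1) = (323 - 6*31*1/52*1613)*(-1) = (323 - 150009/26)*(-1) = -141611/26*(-1) = 141611/26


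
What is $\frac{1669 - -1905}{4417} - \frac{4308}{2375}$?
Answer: $- \frac{10540186}{10490375} \approx -1.0047$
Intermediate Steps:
$\frac{1669 - -1905}{4417} - \frac{4308}{2375} = \left(1669 + 1905\right) \frac{1}{4417} - \frac{4308}{2375} = 3574 \cdot \frac{1}{4417} - \frac{4308}{2375} = \frac{3574}{4417} - \frac{4308}{2375} = - \frac{10540186}{10490375}$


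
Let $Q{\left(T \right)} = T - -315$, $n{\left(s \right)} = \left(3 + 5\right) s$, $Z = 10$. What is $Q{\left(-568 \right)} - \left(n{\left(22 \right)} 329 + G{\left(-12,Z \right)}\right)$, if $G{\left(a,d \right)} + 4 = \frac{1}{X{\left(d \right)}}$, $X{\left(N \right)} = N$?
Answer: $- \frac{581531}{10} \approx -58153.0$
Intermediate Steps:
$n{\left(s \right)} = 8 s$
$G{\left(a,d \right)} = -4 + \frac{1}{d}$
$Q{\left(T \right)} = 315 + T$ ($Q{\left(T \right)} = T + 315 = 315 + T$)
$Q{\left(-568 \right)} - \left(n{\left(22 \right)} 329 + G{\left(-12,Z \right)}\right) = \left(315 - 568\right) - \left(8 \cdot 22 \cdot 329 - \left(4 - \frac{1}{10}\right)\right) = -253 - \left(176 \cdot 329 + \left(-4 + \frac{1}{10}\right)\right) = -253 - \left(57904 - \frac{39}{10}\right) = -253 - \frac{579001}{10} = - \frac{581531}{10}$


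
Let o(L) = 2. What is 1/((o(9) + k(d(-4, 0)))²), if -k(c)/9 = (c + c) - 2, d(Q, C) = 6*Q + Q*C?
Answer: 1/204304 ≈ 4.8947e-6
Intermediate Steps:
d(Q, C) = 6*Q + C*Q
k(c) = 18 - 18*c (k(c) = -9*((c + c) - 2) = -9*(2*c - 2) = -9*(-2 + 2*c) = 18 - 18*c)
1/((o(9) + k(d(-4, 0)))²) = 1/((2 + (18 - (-72)*(6 + 0)))²) = 1/((2 + (18 - (-72)*6))²) = 1/((2 + (18 - 18*(-24)))²) = 1/((2 + (18 + 432))²) = 1/((2 + 450)²) = 1/(452²) = 1/204304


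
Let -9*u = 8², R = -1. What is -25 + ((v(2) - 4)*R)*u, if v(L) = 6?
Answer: -97/9 ≈ -10.778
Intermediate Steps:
u = -64/9 (u = -⅑*8² = -⅑*64 = -64/9 ≈ -7.1111)
-25 + ((v(2) - 4)*R)*u = -25 + ((6 - 4)*(-1))*(-64/9) = -25 + (2*(-1))*(-64/9) = -25 - 2*(-64/9) = -25 + 128/9 = -97/9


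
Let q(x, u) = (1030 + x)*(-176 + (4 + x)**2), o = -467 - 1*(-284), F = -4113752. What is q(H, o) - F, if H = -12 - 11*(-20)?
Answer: 59536536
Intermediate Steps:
H = 208 (H = -12 + 220 = 208)
o = -183 (o = -467 + 284 = -183)
q(x, u) = (-176 + (4 + x)**2)*(1030 + x)
q(H, o) - F = (-164800 + 208**3 + 1038*208**2 + 8080*208) - 1*(-4113752) = (-164800 + 8998912 + 1038*43264 + 1680640) + 4113752 = (-164800 + 8998912 + 44908032 + 1680640) + 4113752 = 55422784 + 4113752 = 59536536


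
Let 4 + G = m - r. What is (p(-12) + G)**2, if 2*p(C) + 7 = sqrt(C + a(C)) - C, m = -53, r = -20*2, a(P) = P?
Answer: 817/4 - 29*I*sqrt(6) ≈ 204.25 - 71.035*I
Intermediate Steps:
r = -40
p(C) = -7/2 - C/2 + sqrt(2)*sqrt(C)/2 (p(C) = -7/2 + (sqrt(C + C) - C)/2 = -7/2 + (sqrt(2*C) - C)/2 = -7/2 + (sqrt(2)*sqrt(C) - C)/2 = -7/2 + (-C + sqrt(2)*sqrt(C))/2 = -7/2 + (-C/2 + sqrt(2)*sqrt(C)/2) = -7/2 - C/2 + sqrt(2)*sqrt(C)/2)
G = -17 (G = -4 + (-53 - 1*(-40)) = -4 + (-53 + 40) = -4 - 13 = -17)
(p(-12) + G)**2 = ((-7/2 - 1/2*(-12) + sqrt(2)*sqrt(-12)/2) - 17)**2 = ((-7/2 + 6 + sqrt(2)*(2*I*sqrt(3))/2) - 17)**2 = ((-7/2 + 6 + I*sqrt(6)) - 17)**2 = ((5/2 + I*sqrt(6)) - 17)**2 = (-29/2 + I*sqrt(6))**2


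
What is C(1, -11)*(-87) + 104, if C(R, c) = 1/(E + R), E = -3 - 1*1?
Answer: 133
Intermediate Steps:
E = -4 (E = -3 - 1 = -4)
C(R, c) = 1/(-4 + R)
C(1, -11)*(-87) + 104 = -87/(-4 + 1) + 104 = -87/(-3) + 104 = -⅓*(-87) + 104 = 29 + 104 = 133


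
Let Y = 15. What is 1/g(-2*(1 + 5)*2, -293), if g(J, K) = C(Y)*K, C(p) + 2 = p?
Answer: -1/3809 ≈ -0.00026254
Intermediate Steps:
C(p) = -2 + p
g(J, K) = 13*K (g(J, K) = (-2 + 15)*K = 13*K)
1/g(-2*(1 + 5)*2, -293) = 1/(13*(-293)) = 1/(-3809) = -1/3809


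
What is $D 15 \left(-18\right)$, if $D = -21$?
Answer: $5670$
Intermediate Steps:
$D 15 \left(-18\right) = \left(-21\right) 15 \left(-18\right) = \left(-315\right) \left(-18\right) = 5670$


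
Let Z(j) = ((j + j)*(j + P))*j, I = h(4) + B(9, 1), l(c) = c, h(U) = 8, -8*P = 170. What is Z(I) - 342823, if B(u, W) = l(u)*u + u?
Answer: 1131391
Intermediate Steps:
P = -85/4 (P = -⅛*170 = -85/4 ≈ -21.250)
B(u, W) = u + u² (B(u, W) = u*u + u = u² + u = u + u²)
I = 98 (I = 8 + 9*(1 + 9) = 8 + 9*10 = 8 + 90 = 98)
Z(j) = 2*j²*(-85/4 + j) (Z(j) = ((j + j)*(j - 85/4))*j = ((2*j)*(-85/4 + j))*j = (2*j*(-85/4 + j))*j = 2*j²*(-85/4 + j))
Z(I) - 342823 = (½)*98²*(-85 + 4*98) - 342823 = (½)*9604*(-85 + 392) - 342823 = (½)*9604*307 - 342823 = 1474214 - 342823 = 1131391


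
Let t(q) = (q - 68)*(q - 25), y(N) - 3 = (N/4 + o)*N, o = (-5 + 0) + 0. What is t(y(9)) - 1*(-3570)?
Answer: 124253/16 ≈ 7765.8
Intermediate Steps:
o = -5 (o = -5 + 0 = -5)
y(N) = 3 + N*(-5 + N/4) (y(N) = 3 + (N/4 - 5)*N = 3 + (-5 + N/4)*N = 3 + N*(-5 + N/4))
t(q) = (-68 + q)*(-25 + q)
t(y(9)) - 1*(-3570) = (1700 + (3 - 5*9 + (¼)*9²)² - 93*(3 - 5*9 + (¼)*9²)) - 1*(-3570) = (1700 + (3 - 45 + (¼)*81)² - 93*(3 - 45 + (¼)*81)) + 3570 = (1700 + (3 - 45 + 81/4)² - 93*(3 - 45 + 81/4)) + 3570 = (1700 + (-87/4)² - 93*(-87/4)) + 3570 = (1700 + 7569/16 + 8091/4) + 3570 = 67133/16 + 3570 = 124253/16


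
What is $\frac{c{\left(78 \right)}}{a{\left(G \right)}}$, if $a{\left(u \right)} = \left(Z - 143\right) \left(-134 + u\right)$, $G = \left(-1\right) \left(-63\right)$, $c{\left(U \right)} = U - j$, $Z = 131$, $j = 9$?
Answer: $\frac{23}{284} \approx 0.080986$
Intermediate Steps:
$c{\left(U \right)} = -9 + U$ ($c{\left(U \right)} = U - 9 = -9 + U$)
$G = 63$
$a{\left(u \right)} = 1608 - 12 u$ ($a{\left(u \right)} = \left(131 - 143\right) \left(-134 + u\right) = - 12 \left(-134 + u\right) = 1608 - 12 u$)
$\frac{c{\left(78 \right)}}{a{\left(G \right)}} = \frac{-9 + 78}{1608 - 756} = \frac{69}{1608 - 756} = \frac{69}{852} = 69 \cdot \frac{1}{852} = \frac{23}{284}$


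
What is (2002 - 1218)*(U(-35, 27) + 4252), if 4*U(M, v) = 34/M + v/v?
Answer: 16667868/5 ≈ 3.3336e+6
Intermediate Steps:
U(M, v) = ¼ + 17/(2*M) (U(M, v) = (34/M + v/v)/4 = (34/M + 1)/4 = (1 + 34/M)/4 = ¼ + 17/(2*M))
(2002 - 1218)*(U(-35, 27) + 4252) = (2002 - 1218)*((¼)*(34 - 35)/(-35) + 4252) = 784*((¼)*(-1/35)*(-1) + 4252) = 784*(1/140 + 4252) = 784*(595281/140) = 16667868/5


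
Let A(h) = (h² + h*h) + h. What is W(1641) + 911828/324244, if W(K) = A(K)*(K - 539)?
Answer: 481252518818423/81061 ≈ 5.9369e+9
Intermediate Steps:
A(h) = h + 2*h² (A(h) = (h² + h²) + h = 2*h² + h = h + 2*h²)
W(K) = K*(1 + 2*K)*(-539 + K) (W(K) = (K*(1 + 2*K))*(K - 539) = (K*(1 + 2*K))*(-539 + K) = K*(1 + 2*K)*(-539 + K))
W(1641) + 911828/324244 = 1641*(1 + 2*1641)*(-539 + 1641) + 911828/324244 = 1641*(1 + 3282)*1102 + 911828*(1/324244) = 1641*3283*1102 + 227957/81061 = 5936918106 + 227957/81061 = 481252518818423/81061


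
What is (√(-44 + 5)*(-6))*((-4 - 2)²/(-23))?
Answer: 216*I*√39/23 ≈ 58.649*I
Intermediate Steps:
(√(-44 + 5)*(-6))*((-4 - 2)²/(-23)) = (√(-39)*(-6))*((-6)²*(-1/23)) = ((I*√39)*(-6))*(36*(-1/23)) = -6*I*√39*(-36/23) = 216*I*√39/23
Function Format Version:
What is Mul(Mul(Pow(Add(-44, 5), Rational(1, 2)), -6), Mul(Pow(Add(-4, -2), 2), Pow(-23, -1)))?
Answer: Mul(Rational(216, 23), I, Pow(39, Rational(1, 2))) ≈ Mul(58.649, I)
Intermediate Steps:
Mul(Mul(Pow(Add(-44, 5), Rational(1, 2)), -6), Mul(Pow(Add(-4, -2), 2), Pow(-23, -1))) = Mul(Mul(Pow(-39, Rational(1, 2)), -6), Mul(Pow(-6, 2), Rational(-1, 23))) = Mul(Mul(Mul(I, Pow(39, Rational(1, 2))), -6), Mul(36, Rational(-1, 23))) = Mul(Mul(-6, I, Pow(39, Rational(1, 2))), Rational(-36, 23)) = Mul(Rational(216, 23), I, Pow(39, Rational(1, 2)))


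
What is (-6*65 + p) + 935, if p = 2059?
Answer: 2604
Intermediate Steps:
(-6*65 + p) + 935 = (-6*65 + 2059) + 935 = (-390 + 2059) + 935 = 1669 + 935 = 2604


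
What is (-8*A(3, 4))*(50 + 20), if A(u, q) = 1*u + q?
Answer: -3920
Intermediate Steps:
A(u, q) = q + u (A(u, q) = u + q = q + u)
(-8*A(3, 4))*(50 + 20) = (-8*(4 + 3))*(50 + 20) = -8*7*70 = -56*70 = -3920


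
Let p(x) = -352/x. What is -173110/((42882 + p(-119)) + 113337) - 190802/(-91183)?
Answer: 1668709974756/1695129628579 ≈ 0.98441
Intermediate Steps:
-173110/((42882 + p(-119)) + 113337) - 190802/(-91183) = -173110/((42882 - 352/(-119)) + 113337) - 190802/(-91183) = -173110/((42882 - 352*(-1/119)) + 113337) - 190802*(-1/91183) = -173110/((42882 + 352/119) + 113337) + 190802/91183 = -173110/(5103310/119 + 113337) + 190802/91183 = -173110/18590413/119 + 190802/91183 = -173110*119/18590413 + 190802/91183 = -20600090/18590413 + 190802/91183 = 1668709974756/1695129628579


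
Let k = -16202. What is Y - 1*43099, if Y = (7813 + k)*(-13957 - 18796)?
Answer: 274721818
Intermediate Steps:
Y = 274764917 (Y = (7813 - 16202)*(-13957 - 18796) = -8389*(-32753) = 274764917)
Y - 1*43099 = 274764917 - 1*43099 = 274764917 - 43099 = 274721818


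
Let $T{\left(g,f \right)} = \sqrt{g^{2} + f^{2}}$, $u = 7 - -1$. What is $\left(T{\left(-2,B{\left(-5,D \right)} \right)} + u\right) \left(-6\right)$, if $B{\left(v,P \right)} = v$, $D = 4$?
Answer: $-48 - 6 \sqrt{29} \approx -80.311$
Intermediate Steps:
$u = 8$ ($u = 7 + 1 = 8$)
$T{\left(g,f \right)} = \sqrt{f^{2} + g^{2}}$
$\left(T{\left(-2,B{\left(-5,D \right)} \right)} + u\right) \left(-6\right) = \left(\sqrt{\left(-5\right)^{2} + \left(-2\right)^{2}} + 8\right) \left(-6\right) = \left(\sqrt{25 + 4} + 8\right) \left(-6\right) = \left(\sqrt{29} + 8\right) \left(-6\right) = \left(8 + \sqrt{29}\right) \left(-6\right) = -48 - 6 \sqrt{29}$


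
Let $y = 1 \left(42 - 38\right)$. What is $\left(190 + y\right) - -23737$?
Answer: $23931$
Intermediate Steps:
$y = 4$ ($y = 1 \cdot 4 = 4$)
$\left(190 + y\right) - -23737 = \left(190 + 4\right) - -23737 = 194 + 23737 = 23931$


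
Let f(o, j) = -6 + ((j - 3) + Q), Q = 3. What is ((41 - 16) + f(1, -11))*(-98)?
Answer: -784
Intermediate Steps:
f(o, j) = -6 + j (f(o, j) = -6 + ((j - 3) + 3) = -6 + ((-3 + j) + 3) = -6 + j)
((41 - 16) + f(1, -11))*(-98) = ((41 - 16) + (-6 - 11))*(-98) = (25 - 17)*(-98) = 8*(-98) = -784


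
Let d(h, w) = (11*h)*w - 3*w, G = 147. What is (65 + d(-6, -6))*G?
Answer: 70413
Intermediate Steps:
d(h, w) = -3*w + 11*h*w (d(h, w) = 11*h*w - 3*w = -3*w + 11*h*w)
(65 + d(-6, -6))*G = (65 - 6*(-3 + 11*(-6)))*147 = (65 - 6*(-3 - 66))*147 = (65 - 6*(-69))*147 = (65 + 414)*147 = 479*147 = 70413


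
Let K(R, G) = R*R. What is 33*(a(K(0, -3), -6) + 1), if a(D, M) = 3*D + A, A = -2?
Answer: -33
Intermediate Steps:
K(R, G) = R**2
a(D, M) = -2 + 3*D (a(D, M) = 3*D - 2 = -2 + 3*D)
33*(a(K(0, -3), -6) + 1) = 33*((-2 + 3*0**2) + 1) = 33*((-2 + 3*0) + 1) = 33*((-2 + 0) + 1) = 33*(-2 + 1) = 33*(-1) = -33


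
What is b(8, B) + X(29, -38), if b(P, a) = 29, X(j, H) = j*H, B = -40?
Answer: -1073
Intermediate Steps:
X(j, H) = H*j
b(8, B) + X(29, -38) = 29 - 38*29 = 29 - 1102 = -1073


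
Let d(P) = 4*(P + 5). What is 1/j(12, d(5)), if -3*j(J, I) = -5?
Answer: 3/5 ≈ 0.60000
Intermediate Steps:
d(P) = 20 + 4*P (d(P) = 4*(5 + P) = 20 + 4*P)
j(J, I) = 5/3 (j(J, I) = -1/3*(-5) = 5/3)
1/j(12, d(5)) = 1/(5/3) = 3/5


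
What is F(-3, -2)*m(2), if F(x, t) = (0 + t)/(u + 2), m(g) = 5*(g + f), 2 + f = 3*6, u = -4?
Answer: 90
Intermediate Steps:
f = 16 (f = -2 + 3*6 = -2 + 18 = 16)
m(g) = 80 + 5*g (m(g) = 5*(g + 16) = 5*(16 + g) = 80 + 5*g)
F(x, t) = -t/2 (F(x, t) = (0 + t)/(-4 + 2) = t/(-2) = t*(-1/2) = -t/2)
F(-3, -2)*m(2) = (-1/2*(-2))*(80 + 5*2) = 1*(80 + 10) = 1*90 = 90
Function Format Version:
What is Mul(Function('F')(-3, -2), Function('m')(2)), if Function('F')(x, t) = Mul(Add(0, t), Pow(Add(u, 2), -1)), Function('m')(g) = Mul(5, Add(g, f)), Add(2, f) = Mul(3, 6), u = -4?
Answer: 90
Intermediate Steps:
f = 16 (f = Add(-2, Mul(3, 6)) = Add(-2, 18) = 16)
Function('m')(g) = Add(80, Mul(5, g)) (Function('m')(g) = Mul(5, Add(g, 16)) = Mul(5, Add(16, g)) = Add(80, Mul(5, g)))
Function('F')(x, t) = Mul(Rational(-1, 2), t) (Function('F')(x, t) = Mul(Add(0, t), Pow(Add(-4, 2), -1)) = Mul(t, Pow(-2, -1)) = Mul(t, Rational(-1, 2)) = Mul(Rational(-1, 2), t))
Mul(Function('F')(-3, -2), Function('m')(2)) = Mul(Mul(Rational(-1, 2), -2), Add(80, Mul(5, 2))) = Mul(1, Add(80, 10)) = Mul(1, 90) = 90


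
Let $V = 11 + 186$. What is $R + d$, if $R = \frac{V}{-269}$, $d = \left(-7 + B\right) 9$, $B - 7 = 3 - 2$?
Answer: $\frac{2224}{269} \approx 8.2677$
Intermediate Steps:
$V = 197$
$B = 8$ ($B = 7 + \left(3 - 2\right) = 7 + 1 = 8$)
$d = 9$ ($d = \left(-7 + 8\right) 9 = 1 \cdot 9 = 9$)
$R = - \frac{197}{269}$ ($R = \frac{197}{-269} = 197 \left(- \frac{1}{269}\right) = - \frac{197}{269} \approx -0.73234$)
$R + d = - \frac{197}{269} + 9 = \frac{2224}{269}$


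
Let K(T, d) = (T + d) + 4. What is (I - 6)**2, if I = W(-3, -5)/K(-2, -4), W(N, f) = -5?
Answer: 49/4 ≈ 12.250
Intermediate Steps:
K(T, d) = 4 + T + d
I = 5/2 (I = -5/(4 - 2 - 4) = -5/(-2) = -5*(-1/2) = 5/2 ≈ 2.5000)
(I - 6)**2 = (5/2 - 6)**2 = (-7/2)**2 = 49/4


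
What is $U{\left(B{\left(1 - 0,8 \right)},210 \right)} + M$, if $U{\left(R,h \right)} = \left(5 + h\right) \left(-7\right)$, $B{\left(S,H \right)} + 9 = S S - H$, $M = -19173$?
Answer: $-20678$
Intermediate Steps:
$B{\left(S,H \right)} = -9 + S^{2} - H$ ($B{\left(S,H \right)} = -9 - \left(H - S S\right) = -9 - \left(H - S^{2}\right) = -9 + S^{2} - H$)
$U{\left(R,h \right)} = -35 - 7 h$
$U{\left(B{\left(1 - 0,8 \right)},210 \right)} + M = \left(-35 - 1470\right) - 19173 = -1505 - 19173 = -20678$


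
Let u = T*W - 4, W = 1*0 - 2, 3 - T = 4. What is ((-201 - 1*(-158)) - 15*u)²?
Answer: 169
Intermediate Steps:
T = -1 (T = 3 - 1*4 = 3 - 4 = -1)
W = -2 (W = 0 - 2 = -2)
u = -2 (u = -1*(-2) - 4 = 2 - 4 = -2)
((-201 - 1*(-158)) - 15*u)² = ((-201 - 1*(-158)) - 15*(-2))² = ((-201 + 158) + 30)² = (-43 + 30)² = (-13)² = 169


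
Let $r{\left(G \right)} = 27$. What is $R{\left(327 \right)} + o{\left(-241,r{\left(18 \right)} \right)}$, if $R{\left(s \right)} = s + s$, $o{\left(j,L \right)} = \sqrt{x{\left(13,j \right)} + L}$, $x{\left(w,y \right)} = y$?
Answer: $654 + i \sqrt{214} \approx 654.0 + 14.629 i$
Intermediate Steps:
$o{\left(j,L \right)} = \sqrt{L + j}$ ($o{\left(j,L \right)} = \sqrt{j + L} = \sqrt{L + j}$)
$R{\left(s \right)} = 2 s$
$R{\left(327 \right)} + o{\left(-241,r{\left(18 \right)} \right)} = 2 \cdot 327 + \sqrt{27 - 241} = 654 + \sqrt{-214} = 654 + i \sqrt{214}$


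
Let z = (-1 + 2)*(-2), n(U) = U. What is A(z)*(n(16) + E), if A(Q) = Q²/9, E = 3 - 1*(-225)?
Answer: 976/9 ≈ 108.44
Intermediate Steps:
E = 228 (E = 3 + 225 = 228)
z = -2 (z = 1*(-2) = -2)
A(Q) = Q²/9
A(z)*(n(16) + E) = ((⅑)*(-2)²)*(16 + 228) = ((⅑)*4)*244 = (4/9)*244 = 976/9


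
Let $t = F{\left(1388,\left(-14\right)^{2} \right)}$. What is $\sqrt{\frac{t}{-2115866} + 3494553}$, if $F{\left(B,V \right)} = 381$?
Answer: $\frac{21 \sqrt{35475568344758242}}{2115866} \approx 1869.4$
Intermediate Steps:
$t = 381$
$\sqrt{\frac{t}{-2115866} + 3494553} = \sqrt{\frac{381}{-2115866} + 3494553} = \sqrt{381 \left(- \frac{1}{2115866}\right) + 3494553} = \sqrt{- \frac{381}{2115866} + 3494553} = \sqrt{\frac{7394005877517}{2115866}} = \frac{21 \sqrt{35475568344758242}}{2115866}$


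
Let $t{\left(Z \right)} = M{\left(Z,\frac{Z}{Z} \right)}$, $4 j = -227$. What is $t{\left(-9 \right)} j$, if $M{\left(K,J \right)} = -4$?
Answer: $227$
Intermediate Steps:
$j = - \frac{227}{4}$ ($j = \frac{1}{4} \left(-227\right) = - \frac{227}{4} \approx -56.75$)
$t{\left(Z \right)} = -4$
$t{\left(-9 \right)} j = \left(-4\right) \left(- \frac{227}{4}\right) = 227$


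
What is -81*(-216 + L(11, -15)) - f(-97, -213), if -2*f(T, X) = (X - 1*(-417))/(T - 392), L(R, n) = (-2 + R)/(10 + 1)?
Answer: 31251127/1793 ≈ 17430.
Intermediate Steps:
L(R, n) = -2/11 + R/11 (L(R, n) = (-2 + R)/11 = (-2 + R)*(1/11) = -2/11 + R/11)
f(T, X) = -(417 + X)/(2*(-392 + T)) (f(T, X) = -(X - 1*(-417))/(2*(T - 392)) = -(X + 417)/(2*(-392 + T)) = -(417 + X)/(2*(-392 + T)))
-81*(-216 + L(11, -15)) - f(-97, -213) = -81*(-216 + (-2/11 + (1/11)*11)) - (-417 - 1*(-213))/(2*(-392 - 97)) = -81*(-216 + (-2/11 + 1)) - (-417 + 213)/(2*(-489)) = -81*(-216 + 9/11) - (-1)*(-204)/(2*489) = -81*(-2367/11) - 1*34/163 = 191727/11 - 34/163 = 31251127/1793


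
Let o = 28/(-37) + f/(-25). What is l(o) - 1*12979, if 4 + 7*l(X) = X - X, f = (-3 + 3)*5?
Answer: -90857/7 ≈ -12980.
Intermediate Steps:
f = 0 (f = 0*5 = 0)
o = -28/37 (o = 28/(-37) + 0/(-25) = 28*(-1/37) + 0*(-1/25) = -28/37 + 0 = -28/37 ≈ -0.75676)
l(X) = -4/7 (l(X) = -4/7 + (X - X)/7 = -4/7 + (⅐)*0 = -4/7 + 0 = -4/7)
l(o) - 1*12979 = -4/7 - 1*12979 = -4/7 - 12979 = -90857/7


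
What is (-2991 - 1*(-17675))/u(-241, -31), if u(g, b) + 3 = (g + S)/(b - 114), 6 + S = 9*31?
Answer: -2129180/467 ≈ -4559.3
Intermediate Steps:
S = 273 (S = -6 + 9*31 = -6 + 279 = 273)
u(g, b) = -3 + (273 + g)/(-114 + b) (u(g, b) = -3 + (g + 273)/(b - 114) = -3 + (273 + g)/(-114 + b))
(-2991 - 1*(-17675))/u(-241, -31) = (-2991 - 1*(-17675))/(((615 - 241 - 3*(-31))/(-114 - 31))) = (-2991 + 17675)/(((615 - 241 + 93)/(-145))) = 14684/((-1/145*467)) = 14684/(-467/145) = 14684*(-145/467) = -2129180/467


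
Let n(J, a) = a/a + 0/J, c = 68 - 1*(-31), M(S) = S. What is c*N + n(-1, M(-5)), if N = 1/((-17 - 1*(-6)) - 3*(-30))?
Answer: 178/79 ≈ 2.2532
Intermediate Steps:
c = 99 (c = 68 + 31 = 99)
N = 1/79 (N = 1/((-17 + 6) + 90) = 1/(-11 + 90) = 1/79 ≈ 0.012658)
n(J, a) = 1 (n(J, a) = 1 + 0 = 1)
c*N + n(-1, M(-5)) = 99*(1/79) + 1 = 99/79 + 1 = 178/79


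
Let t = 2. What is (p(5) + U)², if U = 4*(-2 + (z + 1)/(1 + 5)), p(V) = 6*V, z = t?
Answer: 576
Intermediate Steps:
z = 2
U = -6 (U = 4*(-2 + (2 + 1)/(1 + 5)) = 4*(-2 + 3/6) = 4*(-2 + 3*(⅙)) = 4*(-2 + ½) = 4*(-3/2) = -6)
(p(5) + U)² = (6*5 - 6)² = (30 - 6)² = 24² = 576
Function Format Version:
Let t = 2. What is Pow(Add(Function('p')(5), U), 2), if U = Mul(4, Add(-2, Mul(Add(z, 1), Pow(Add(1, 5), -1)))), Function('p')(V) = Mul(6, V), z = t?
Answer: 576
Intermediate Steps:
z = 2
U = -6 (U = Mul(4, Add(-2, Mul(Add(2, 1), Pow(Add(1, 5), -1)))) = Mul(4, Add(-2, Mul(3, Pow(6, -1)))) = Mul(4, Add(-2, Mul(3, Rational(1, 6)))) = Mul(4, Add(-2, Rational(1, 2))) = Mul(4, Rational(-3, 2)) = -6)
Pow(Add(Function('p')(5), U), 2) = Pow(Add(Mul(6, 5), -6), 2) = Pow(Add(30, -6), 2) = Pow(24, 2) = 576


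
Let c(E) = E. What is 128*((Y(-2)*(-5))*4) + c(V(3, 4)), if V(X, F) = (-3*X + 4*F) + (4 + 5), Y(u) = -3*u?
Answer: -15344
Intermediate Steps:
V(X, F) = 9 - 3*X + 4*F (V(X, F) = (-3*X + 4*F) + 9 = 9 - 3*X + 4*F)
128*((Y(-2)*(-5))*4) + c(V(3, 4)) = 128*((-3*(-2)*(-5))*4) + (9 - 3*3 + 4*4) = 128*((6*(-5))*4) + (9 - 9 + 16) = 128*(-30*4) + 16 = 128*(-120) + 16 = -15360 + 16 = -15344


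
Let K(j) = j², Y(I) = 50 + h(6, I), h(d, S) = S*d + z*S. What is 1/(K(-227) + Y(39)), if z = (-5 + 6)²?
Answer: 1/51852 ≈ 1.9286e-5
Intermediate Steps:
z = 1 (z = 1² = 1)
h(d, S) = S + S*d (h(d, S) = S*d + 1*S = S*d + S = S + S*d)
Y(I) = 50 + 7*I (Y(I) = 50 + I*(1 + 6) = 50 + I*7 = 50 + 7*I)
1/(K(-227) + Y(39)) = 1/((-227)² + (50 + 7*39)) = 1/(51529 + (50 + 273)) = 1/(51529 + 323) = 1/51852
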